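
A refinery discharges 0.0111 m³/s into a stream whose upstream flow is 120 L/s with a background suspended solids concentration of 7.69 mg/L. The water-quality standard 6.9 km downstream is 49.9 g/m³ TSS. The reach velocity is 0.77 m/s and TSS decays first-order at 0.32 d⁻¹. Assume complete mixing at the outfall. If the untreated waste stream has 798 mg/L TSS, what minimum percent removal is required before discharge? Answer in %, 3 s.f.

120 L/s = 0.12 m³/s.
Travel time to the compliance point: t = 6900/0.77 = 8961 s = 0.1037 d; decay factor exp(−0.32·0.1037) = 0.9674.
So the concentration just after mixing may be at most 49.9/0.9674 = 51.58 mg/L.
Mass balance: 51.58·0.1311 = 0.0111·Cₑ + 0.12·7.69.
Cₑ = (6.763 − 0.9228) / 0.0111 = 526.1 mg/L.
Required removal = 1 − 526.1/798 = 34.07 %.

34.1 %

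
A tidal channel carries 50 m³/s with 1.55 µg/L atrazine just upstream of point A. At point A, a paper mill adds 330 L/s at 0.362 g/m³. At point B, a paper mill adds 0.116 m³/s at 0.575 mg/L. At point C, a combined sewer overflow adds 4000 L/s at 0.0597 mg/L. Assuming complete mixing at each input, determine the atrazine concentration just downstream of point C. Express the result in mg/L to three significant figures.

1.55 µg/L = 0.00155 mg/L.
330 L/s = 0.33 m³/s.
After input A: C = (50·0.00155 + 0.33·0.362) / 50.33 = 0.003913 mg/L.
After input B: C = (50.33·0.003913 + 0.116·0.575) / 50.45 = 0.005227 mg/L.
4000 L/s = 4 m³/s.
After input C: C = (50.45·0.005227 + 4·0.0597) / 54.45 = 0.009229 mg/L.

0.00923 mg/L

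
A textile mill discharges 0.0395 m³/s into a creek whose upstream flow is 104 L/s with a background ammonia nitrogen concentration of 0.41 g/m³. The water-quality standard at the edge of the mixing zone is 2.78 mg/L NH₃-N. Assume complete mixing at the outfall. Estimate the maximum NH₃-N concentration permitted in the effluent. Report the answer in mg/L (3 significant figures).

9.02 mg/L

104 L/s = 0.104 m³/s.
Mass balance: 2.78·0.1435 = 0.0395·Cₑ + 0.104·0.41.
Cₑ = (0.3989 − 0.04264) / 0.0395 = 9.02 mg/L.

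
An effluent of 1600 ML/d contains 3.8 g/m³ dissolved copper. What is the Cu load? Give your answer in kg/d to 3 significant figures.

6080 kg/d

1600 ML/d = 18.52 m³/s.
Mass flux = Q·C = 18.52 m³/s × 3.8 g/m³ = 70.37 g/s.
= 70.37 g/s × 86.4 = 6080 kg/d.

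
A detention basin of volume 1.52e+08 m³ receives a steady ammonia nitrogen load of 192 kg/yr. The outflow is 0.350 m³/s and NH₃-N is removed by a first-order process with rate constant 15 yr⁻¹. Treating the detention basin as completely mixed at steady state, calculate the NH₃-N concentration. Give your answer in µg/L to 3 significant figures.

Outflow Q = 0.350 m³/s × 3.156e+07 s/yr = 1.105e+07 m³/yr.
Steady-state CSTR mass balance: W = Q·C + k·V·C, so C = W/(Q + kV).
Q + kV = 1.105e+07 + 15·1.52e+08 = 2.291e+09 m³/yr.
C = 192/2.291e+09 = 8.38e-08 kg/m³ = 8.38e-05 mg/L = 0.0838 µg/L.

0.0838 µg/L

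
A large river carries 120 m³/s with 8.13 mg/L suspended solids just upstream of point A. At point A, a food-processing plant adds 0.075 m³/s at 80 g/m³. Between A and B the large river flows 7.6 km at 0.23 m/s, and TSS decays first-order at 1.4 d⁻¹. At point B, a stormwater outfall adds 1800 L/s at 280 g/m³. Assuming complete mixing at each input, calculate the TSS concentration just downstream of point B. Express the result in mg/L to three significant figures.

8.85 mg/L

After input A: C = (120·8.13 + 0.075·80) / 120.1 = 8.175 mg/L.
Over the 7.6 km reach to input B (t = 3.304e+04 s = 0.3824 d), decay gives C = 8.175·exp(−1.4·0.3824) = 4.786 mg/L.
1800 L/s = 1.8 m³/s.
After input B: C = (120.1·4.786 + 1.8·280) / 121.9 = 8.85 mg/L.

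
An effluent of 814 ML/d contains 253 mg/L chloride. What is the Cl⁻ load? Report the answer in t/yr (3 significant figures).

814 ML/d = 9.421 m³/s.
Mass flux = Q·C = 9.421 m³/s × 253 g/m³ = 2384 g/s.
= 2384 g/s × 31.56 = 7.522e+04 t/yr.

75200 t/yr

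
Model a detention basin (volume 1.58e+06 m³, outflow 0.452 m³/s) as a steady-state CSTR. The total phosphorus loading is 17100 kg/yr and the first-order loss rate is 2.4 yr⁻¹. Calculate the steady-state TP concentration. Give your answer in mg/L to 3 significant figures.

Outflow Q = 0.452 m³/s × 3.156e+07 s/yr = 1.426e+07 m³/yr.
Steady-state CSTR mass balance: W = Q·C + k·V·C, so C = W/(Q + kV).
Q + kV = 1.426e+07 + 2.4·1.58e+06 = 1.806e+07 m³/yr.
C = 17100/1.806e+07 = 0.0009471 kg/m³ = 0.9471 mg/L.

0.947 mg/L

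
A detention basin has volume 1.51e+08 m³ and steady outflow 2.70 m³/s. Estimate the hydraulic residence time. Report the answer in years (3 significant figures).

Q = 2.70 m³/s × 3.156e+07 s/yr = 8.521e+07 m³/yr.
Hydraulic residence time τ = V/Q = 1.51e+08/8.521e+07 = 1.772 yr.

1.77 yr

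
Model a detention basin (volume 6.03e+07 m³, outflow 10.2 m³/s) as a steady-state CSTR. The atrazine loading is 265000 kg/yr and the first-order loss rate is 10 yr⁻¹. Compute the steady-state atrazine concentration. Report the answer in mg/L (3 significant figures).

Outflow Q = 10.2 m³/s × 3.156e+07 s/yr = 3.219e+08 m³/yr.
Steady-state CSTR mass balance: W = Q·C + k·V·C, so C = W/(Q + kV).
Q + kV = 3.219e+08 + 10·6.03e+07 = 9.249e+08 m³/yr.
C = 265000/9.249e+08 = 0.0002865 kg/m³ = 0.2865 mg/L.

0.287 mg/L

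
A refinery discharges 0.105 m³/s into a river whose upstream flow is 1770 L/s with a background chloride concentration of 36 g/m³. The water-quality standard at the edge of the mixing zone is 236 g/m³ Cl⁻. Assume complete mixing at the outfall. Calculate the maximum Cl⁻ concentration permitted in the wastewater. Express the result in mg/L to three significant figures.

1770 L/s = 1.77 m³/s.
Mass balance: 236·1.875 = 0.105·Cₑ + 1.77·36.
Cₑ = (442.5 − 63.72) / 0.105 = 3607 mg/L.

3610 mg/L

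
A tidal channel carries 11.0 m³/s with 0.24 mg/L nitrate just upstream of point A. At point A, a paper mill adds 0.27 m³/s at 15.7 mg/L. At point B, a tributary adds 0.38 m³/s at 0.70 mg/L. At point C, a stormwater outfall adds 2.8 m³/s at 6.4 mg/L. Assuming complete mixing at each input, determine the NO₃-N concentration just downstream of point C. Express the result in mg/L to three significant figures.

1.73 mg/L

After input A: C = (11·0.24 + 0.27·15.7) / 11.27 = 0.6104 mg/L.
After input B: C = (11.27·0.6104 + 0.38·0.7) / 11.65 = 0.6133 mg/L.
After input C: C = (11.65·0.6133 + 2.8·6.4) / 14.45 = 1.735 mg/L.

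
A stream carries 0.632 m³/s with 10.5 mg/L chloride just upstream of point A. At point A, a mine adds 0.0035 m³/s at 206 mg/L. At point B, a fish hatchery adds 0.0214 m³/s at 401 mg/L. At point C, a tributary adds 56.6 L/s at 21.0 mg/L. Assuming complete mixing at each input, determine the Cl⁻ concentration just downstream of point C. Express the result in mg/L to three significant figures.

After input A: C = (0.632·10.5 + 0.0035·206) / 0.6355 = 11.58 mg/L.
After input B: C = (0.6355·11.58 + 0.0214·401) / 0.6569 = 24.26 mg/L.
56.6 L/s = 0.0566 m³/s.
After input C: C = (0.6569·24.26 + 0.0566·21) / 0.7135 = 24 mg/L.

24.0 mg/L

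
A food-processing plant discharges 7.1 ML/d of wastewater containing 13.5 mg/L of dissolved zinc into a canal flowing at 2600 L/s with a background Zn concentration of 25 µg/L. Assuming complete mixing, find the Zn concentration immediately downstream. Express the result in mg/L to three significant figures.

7.1 ML/d = 0.08218 m³/s.
2600 L/s = 2.6 m³/s.
25 µg/L = 0.025 mg/L.
By mass balance at complete mixing, C = (0.08218·13.5 + 2.6·0.025) / (0.08218 + 2.6) = 1.174/2.682 = 0.4378 mg/L.

0.438 mg/L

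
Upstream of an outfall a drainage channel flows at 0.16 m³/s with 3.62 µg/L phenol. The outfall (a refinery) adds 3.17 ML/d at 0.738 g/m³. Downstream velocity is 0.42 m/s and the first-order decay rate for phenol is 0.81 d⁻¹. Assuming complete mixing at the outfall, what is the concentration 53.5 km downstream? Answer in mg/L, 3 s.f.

3.17 ML/d = 0.03669 m³/s.
3.62 µg/L = 0.00362 mg/L.
After complete mixing, C₀ = (0.03669·0.738 + 0.16·0.00362) / 0.1967 = 0.1406 mg/L.
Travel time t = 5.35e+04 m / 0.42 m/s = 1.274e+05 s = 1.474 d.
C = 0.1406·exp(−0.81·1.474) = 0.1406·0.3029 = 0.0426 mg/L.

0.0426 mg/L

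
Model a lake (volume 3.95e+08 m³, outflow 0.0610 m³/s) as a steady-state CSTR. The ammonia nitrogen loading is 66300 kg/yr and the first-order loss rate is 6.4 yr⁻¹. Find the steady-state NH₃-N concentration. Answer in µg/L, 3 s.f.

26.2 µg/L

Outflow Q = 0.0610 m³/s × 3.156e+07 s/yr = 1.925e+06 m³/yr.
Steady-state CSTR mass balance: W = Q·C + k·V·C, so C = W/(Q + kV).
Q + kV = 1.925e+06 + 6.4·3.95e+08 = 2.53e+09 m³/yr.
C = 66300/2.53e+09 = 2.621e-05 kg/m³ = 0.02621 mg/L = 26.21 µg/L.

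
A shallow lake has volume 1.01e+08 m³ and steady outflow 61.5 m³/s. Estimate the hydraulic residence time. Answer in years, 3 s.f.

0.0520 yr

Q = 61.5 m³/s × 3.156e+07 s/yr = 1.941e+09 m³/yr.
Hydraulic residence time τ = V/Q = 1.01e+08/1.941e+09 = 0.05204 yr.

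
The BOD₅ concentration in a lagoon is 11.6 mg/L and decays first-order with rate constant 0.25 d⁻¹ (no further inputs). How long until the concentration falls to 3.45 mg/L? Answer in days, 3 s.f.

4.85 d

t = ln(C₀/C)/k = ln(11.6/3.45)/0.25 = 1.213/0.25 = 4.851 d.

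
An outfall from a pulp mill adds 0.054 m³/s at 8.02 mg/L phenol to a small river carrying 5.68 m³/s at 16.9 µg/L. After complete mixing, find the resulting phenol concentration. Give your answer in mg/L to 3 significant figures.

0.0923 mg/L

16.9 µg/L = 0.0169 mg/L.
Conservation of mass across the mixing zone: C = (0.054·8.02 + 5.68·0.0169) / (0.054 + 5.68) = 0.5291/5.734 = 0.09227 mg/L.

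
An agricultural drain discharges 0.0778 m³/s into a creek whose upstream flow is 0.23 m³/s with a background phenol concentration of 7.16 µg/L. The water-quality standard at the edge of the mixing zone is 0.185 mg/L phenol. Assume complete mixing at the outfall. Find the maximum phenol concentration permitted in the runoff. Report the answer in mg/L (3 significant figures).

7.16 µg/L = 0.00716 mg/L.
Mass balance: 0.185·0.3078 = 0.0778·Cₑ + 0.23·0.00716.
Cₑ = (0.05694 − 0.001647) / 0.0778 = 0.7107 mg/L.

0.711 mg/L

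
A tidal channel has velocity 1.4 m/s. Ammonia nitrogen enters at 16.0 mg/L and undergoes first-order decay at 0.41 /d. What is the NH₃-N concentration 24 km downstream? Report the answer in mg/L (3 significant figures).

14.7 mg/L

Travel time t = 24 km / 1.4 m/s = 2.4e+04/1.4 = 1.714e+04 s = 0.1984 d.
First-order decay: C = 16.0·exp(−0.41·0.1984) = 16.0·0.9219 = 14.75 mg/L.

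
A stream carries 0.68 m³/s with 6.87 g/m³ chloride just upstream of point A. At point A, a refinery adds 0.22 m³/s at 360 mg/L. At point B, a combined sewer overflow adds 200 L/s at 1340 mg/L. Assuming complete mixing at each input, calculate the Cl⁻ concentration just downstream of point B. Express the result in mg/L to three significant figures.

After input A: C = (0.68·6.87 + 0.22·360) / 0.9 = 93.19 mg/L.
200 L/s = 0.2 m³/s.
After input B: C = (0.9·93.19 + 0.2·1340) / 1.1 = 319.9 mg/L.

320 mg/L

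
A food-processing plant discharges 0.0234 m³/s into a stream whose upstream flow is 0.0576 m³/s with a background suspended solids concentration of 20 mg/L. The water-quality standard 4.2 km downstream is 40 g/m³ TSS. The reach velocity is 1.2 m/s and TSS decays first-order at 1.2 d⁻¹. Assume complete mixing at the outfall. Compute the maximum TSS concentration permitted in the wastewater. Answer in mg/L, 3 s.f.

Travel time to the compliance point: t = 4200/1.2 = 3500 s = 0.04051 d; decay factor exp(−1.2·0.04051) = 0.9526.
So the concentration just after mixing may be at most 40/0.9526 = 41.99 mg/L.
Mass balance: 41.99·0.081 = 0.0234·Cₑ + 0.0576·20.
Cₑ = (3.401 − 1.152) / 0.0234 = 96.13 mg/L.

96.1 mg/L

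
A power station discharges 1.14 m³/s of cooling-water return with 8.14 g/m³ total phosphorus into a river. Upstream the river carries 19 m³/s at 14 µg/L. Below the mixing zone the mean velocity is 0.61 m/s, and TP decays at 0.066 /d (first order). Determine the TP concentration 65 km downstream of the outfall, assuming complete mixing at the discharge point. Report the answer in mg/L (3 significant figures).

14 µg/L = 0.014 mg/L.
After complete mixing, C₀ = (1.14·8.14 + 19·0.014) / 20.14 = 0.474 mg/L.
Travel time t = 6.5e+04 m / 0.61 m/s = 1.066e+05 s = 1.233 d.
C = 0.474·exp(−0.066·1.233) = 0.474·0.9218 = 0.4369 mg/L.

0.437 mg/L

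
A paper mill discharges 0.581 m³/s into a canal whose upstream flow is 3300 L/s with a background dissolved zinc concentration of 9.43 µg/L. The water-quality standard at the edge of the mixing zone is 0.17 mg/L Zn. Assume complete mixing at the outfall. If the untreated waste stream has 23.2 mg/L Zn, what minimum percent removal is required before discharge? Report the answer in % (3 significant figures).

3300 L/s = 3.3 m³/s.
9.43 µg/L = 0.00943 mg/L.
Mass balance: 0.17·3.881 = 0.581·Cₑ + 3.3·0.00943.
Cₑ = (0.6598 − 0.03112) / 0.581 = 1.082 mg/L.
Required removal = 1 − 1.082/23.2 = 95.34 %.

95.3 %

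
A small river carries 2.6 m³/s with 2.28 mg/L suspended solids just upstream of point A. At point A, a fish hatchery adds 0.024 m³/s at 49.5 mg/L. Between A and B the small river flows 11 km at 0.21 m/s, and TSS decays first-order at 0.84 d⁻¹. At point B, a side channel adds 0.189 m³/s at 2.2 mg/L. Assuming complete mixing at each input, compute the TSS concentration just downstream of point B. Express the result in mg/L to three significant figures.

After input A: C = (2.6·2.28 + 0.024·49.5) / 2.624 = 2.712 mg/L.
Over the 11 km reach to input B (t = 5.238e+04 s = 0.6063 d), decay gives C = 2.712·exp(−0.84·0.6063) = 1.63 mg/L.
After input B: C = (2.624·1.63 + 0.189·2.2) / 2.813 = 1.668 mg/L.

1.67 mg/L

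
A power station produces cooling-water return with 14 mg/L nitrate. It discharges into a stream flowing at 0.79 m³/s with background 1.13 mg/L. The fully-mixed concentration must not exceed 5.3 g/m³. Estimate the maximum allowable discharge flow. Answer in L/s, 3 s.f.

Mass balance at complete mixing: C_std·(Q_w + Q_r) = Q_w·C_e + Q_r·C_b.
Rearranging, Q_w = Q_r·(C_std − C_b)/(C_e − C_std) = 0.79·(5.3 − 1.13) / (14 − 5.3) = 0.3787 m³/s.
= 378.7 L/s.

379 L/s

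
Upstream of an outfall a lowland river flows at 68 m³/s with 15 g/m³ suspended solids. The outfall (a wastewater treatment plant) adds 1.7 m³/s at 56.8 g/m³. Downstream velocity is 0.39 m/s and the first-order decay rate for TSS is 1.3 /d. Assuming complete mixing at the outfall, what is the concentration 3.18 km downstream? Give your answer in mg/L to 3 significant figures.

14.2 mg/L

After complete mixing, C₀ = (1.7·56.8 + 68·15) / 69.7 = 16.02 mg/L.
Travel time t = 3180 m / 0.39 m/s = 8154 s = 0.09437 d.
C = 16.02·exp(−1.3·0.09437) = 16.02·0.8845 = 14.17 mg/L.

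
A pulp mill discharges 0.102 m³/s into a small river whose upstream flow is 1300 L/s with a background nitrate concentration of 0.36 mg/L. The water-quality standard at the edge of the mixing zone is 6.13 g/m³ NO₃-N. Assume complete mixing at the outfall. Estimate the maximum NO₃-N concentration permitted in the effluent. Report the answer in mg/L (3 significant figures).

79.7 mg/L

1300 L/s = 1.3 m³/s.
Mass balance: 6.13·1.402 = 0.102·Cₑ + 1.3·0.36.
Cₑ = (8.594 − 0.468) / 0.102 = 79.67 mg/L.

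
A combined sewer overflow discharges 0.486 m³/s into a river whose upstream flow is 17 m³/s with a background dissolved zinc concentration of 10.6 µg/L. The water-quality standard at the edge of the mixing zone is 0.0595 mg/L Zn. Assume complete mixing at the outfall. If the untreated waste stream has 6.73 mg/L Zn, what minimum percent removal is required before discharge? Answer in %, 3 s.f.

10.6 µg/L = 0.0106 mg/L.
Mass balance: 0.0595·17.49 = 0.486·Cₑ + 17·0.0106.
Cₑ = (1.04 − 0.1802) / 0.486 = 1.77 mg/L.
Required removal = 1 − 1.77/6.73 = 73.7 %.

73.7 %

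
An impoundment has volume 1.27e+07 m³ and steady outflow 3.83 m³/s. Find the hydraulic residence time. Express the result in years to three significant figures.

0.105 yr

Q = 3.83 m³/s × 3.156e+07 s/yr = 1.209e+08 m³/yr.
Hydraulic residence time τ = V/Q = 1.27e+07/1.209e+08 = 0.1051 yr.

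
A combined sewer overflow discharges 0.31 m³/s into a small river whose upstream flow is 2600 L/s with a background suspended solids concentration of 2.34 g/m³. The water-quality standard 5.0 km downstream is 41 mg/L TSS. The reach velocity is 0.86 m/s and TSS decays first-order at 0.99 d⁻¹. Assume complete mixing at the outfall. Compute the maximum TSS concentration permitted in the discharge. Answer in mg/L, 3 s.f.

2600 L/s = 2.6 m³/s.
Travel time to the compliance point: t = 5000/0.86 = 5814 s = 0.06729 d; decay factor exp(−0.99·0.06729) = 0.9356.
So the concentration just after mixing may be at most 41/0.9356 = 43.82 mg/L.
Mass balance: 43.82·2.91 = 0.31·Cₑ + 2.6·2.34.
Cₑ = (127.5 − 6.084) / 0.31 = 391.8 mg/L.

392 mg/L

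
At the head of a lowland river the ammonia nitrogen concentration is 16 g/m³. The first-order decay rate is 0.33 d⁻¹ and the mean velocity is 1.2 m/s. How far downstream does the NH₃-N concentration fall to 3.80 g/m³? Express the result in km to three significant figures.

452 km

From C = C₀·e^(−kt), t = ln(C₀/C)/k = ln(16/3.80)/0.33 = 1.438/0.33 = 4.356 d.
Distance = v·t = 1.2 m/s × 3.764e+05 s = 4.517e+05 m = 451.7 km.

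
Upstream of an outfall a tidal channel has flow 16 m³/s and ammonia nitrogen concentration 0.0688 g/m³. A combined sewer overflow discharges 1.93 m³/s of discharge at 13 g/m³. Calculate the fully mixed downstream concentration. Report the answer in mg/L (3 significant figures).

Conservation of mass across the mixing zone: C = (1.93·13 + 16·0.0688) / (1.93 + 16) = 26.19/17.93 = 1.461 mg/L.

1.46 mg/L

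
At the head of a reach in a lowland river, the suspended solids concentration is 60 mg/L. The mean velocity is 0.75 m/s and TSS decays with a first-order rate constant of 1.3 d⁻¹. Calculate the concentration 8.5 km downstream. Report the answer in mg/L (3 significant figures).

50.6 mg/L

Travel time t = 8.5 km / 0.75 m/s = 8500/0.75 = 1.133e+04 s = 0.1312 d.
First-order decay: C = 60·exp(−1.3·0.1312) = 60·0.8432 = 50.59 mg/L.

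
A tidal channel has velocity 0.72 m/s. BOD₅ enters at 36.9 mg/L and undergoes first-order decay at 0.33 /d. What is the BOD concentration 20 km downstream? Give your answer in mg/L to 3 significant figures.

33.2 mg/L

Travel time t = 20 km / 0.72 m/s = 2e+04/0.72 = 2.778e+04 s = 0.3215 d.
First-order decay: C = 36.9·exp(−0.33·0.3215) = 36.9·0.8993 = 33.19 mg/L.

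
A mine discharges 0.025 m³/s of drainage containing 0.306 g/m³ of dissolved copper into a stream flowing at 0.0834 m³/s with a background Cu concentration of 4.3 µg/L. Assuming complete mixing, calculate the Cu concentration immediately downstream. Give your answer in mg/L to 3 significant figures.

4.3 µg/L = 0.0043 mg/L.
Flow-weighted mixing gives C = (0.025·0.306 + 0.0834·0.0043) / (0.025 + 0.0834) = 0.008009/0.1084 = 0.07388 mg/L.

0.0739 mg/L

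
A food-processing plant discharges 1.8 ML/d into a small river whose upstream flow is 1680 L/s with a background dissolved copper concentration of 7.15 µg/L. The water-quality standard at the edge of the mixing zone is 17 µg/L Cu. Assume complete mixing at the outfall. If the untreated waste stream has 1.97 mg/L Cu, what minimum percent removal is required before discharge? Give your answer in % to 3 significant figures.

58.8 %

1.8 ML/d = 0.02083 m³/s.
1680 L/s = 1.68 m³/s.
7.15 µg/L = 0.00715 mg/L.
17 µg/L = 0.017 mg/L.
Mass balance: 0.017·1.701 = 0.02083·Cₑ + 1.68·0.00715.
Cₑ = (0.02891 − 0.01201) / 0.02083 = 0.8113 mg/L.
Required removal = 1 − 0.8113/1.97 = 58.82 %.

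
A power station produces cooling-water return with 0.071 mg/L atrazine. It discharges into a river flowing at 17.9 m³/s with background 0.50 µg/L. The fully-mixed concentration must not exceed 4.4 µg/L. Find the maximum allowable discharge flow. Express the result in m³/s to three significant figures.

1.05 m³/s

0.50 µg/L = 0.0005 mg/L.
4.4 µg/L = 0.0044 mg/L.
Mass balance at complete mixing: C_std·(Q_w + Q_r) = Q_w·C_e + Q_r·C_b.
Rearranging, Q_w = Q_r·(C_std − C_b)/(C_e − C_std) = 17.9·(0.0044 − 0.0005) / (0.071 − 0.0044) = 1.048 m³/s.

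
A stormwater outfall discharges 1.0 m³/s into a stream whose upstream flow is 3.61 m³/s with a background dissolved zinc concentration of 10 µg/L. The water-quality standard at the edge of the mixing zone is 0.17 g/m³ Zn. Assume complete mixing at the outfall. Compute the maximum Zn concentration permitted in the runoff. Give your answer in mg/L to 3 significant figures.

10 µg/L = 0.01 mg/L.
Mass balance: 0.17·4.61 = 1·Cₑ + 3.61·0.01.
Cₑ = (0.7837 − 0.0361) / 1 = 0.7476 mg/L.

0.748 mg/L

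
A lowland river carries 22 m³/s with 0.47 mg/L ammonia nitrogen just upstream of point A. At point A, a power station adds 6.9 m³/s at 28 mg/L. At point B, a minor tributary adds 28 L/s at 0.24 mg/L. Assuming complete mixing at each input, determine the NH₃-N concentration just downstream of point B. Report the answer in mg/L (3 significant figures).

After input A: C = (22·0.47 + 6.9·28) / 28.9 = 7.043 mg/L.
28 L/s = 0.028 m³/s.
After input B: C = (28.9·7.043 + 0.028·0.24) / 28.93 = 7.036 mg/L.

7.04 mg/L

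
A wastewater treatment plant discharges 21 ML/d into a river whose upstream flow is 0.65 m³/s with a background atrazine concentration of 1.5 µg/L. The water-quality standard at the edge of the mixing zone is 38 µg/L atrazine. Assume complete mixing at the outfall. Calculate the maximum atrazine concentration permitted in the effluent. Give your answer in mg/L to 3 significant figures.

21 ML/d = 0.2431 m³/s.
1.5 µg/L = 0.0015 mg/L.
38 µg/L = 0.038 mg/L.
Mass balance: 0.038·0.8931 = 0.2431·Cₑ + 0.65·0.0015.
Cₑ = (0.03394 − 0.000975) / 0.2431 = 0.1356 mg/L.

0.136 mg/L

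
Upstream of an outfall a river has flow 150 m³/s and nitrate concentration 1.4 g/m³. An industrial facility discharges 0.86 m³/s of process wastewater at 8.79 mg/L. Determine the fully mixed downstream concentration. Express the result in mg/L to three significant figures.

1.44 mg/L

By mass balance at complete mixing, C = (0.86·8.79 + 150·1.4) / (0.86 + 150) = 217.6/150.9 = 1.442 mg/L.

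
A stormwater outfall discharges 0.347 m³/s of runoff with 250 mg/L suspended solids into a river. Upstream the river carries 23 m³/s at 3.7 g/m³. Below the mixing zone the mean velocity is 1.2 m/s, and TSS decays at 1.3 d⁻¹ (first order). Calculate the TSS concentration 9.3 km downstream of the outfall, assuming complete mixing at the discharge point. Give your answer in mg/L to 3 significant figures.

6.55 mg/L

After complete mixing, C₀ = (0.347·250 + 23·3.7) / 23.35 = 7.361 mg/L.
Travel time t = 9300 m / 1.2 m/s = 7750 s = 0.0897 d.
C = 7.361·exp(−1.3·0.0897) = 7.361·0.8899 = 6.551 mg/L.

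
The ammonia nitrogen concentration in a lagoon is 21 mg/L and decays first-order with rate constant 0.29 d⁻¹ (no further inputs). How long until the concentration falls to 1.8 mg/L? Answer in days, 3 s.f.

t = ln(C₀/C)/k = ln(21/1.8)/0.29 = 2.457/0.29 = 8.472 d.

8.47 d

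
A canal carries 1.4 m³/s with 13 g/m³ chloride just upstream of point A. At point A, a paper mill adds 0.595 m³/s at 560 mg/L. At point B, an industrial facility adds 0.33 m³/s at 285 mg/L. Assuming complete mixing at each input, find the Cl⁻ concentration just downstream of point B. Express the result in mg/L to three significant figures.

After input A: C = (1.4·13 + 0.595·560) / 1.995 = 176.1 mg/L.
After input B: C = (1.995·176.1 + 0.33·285) / 2.325 = 191.6 mg/L.

192 mg/L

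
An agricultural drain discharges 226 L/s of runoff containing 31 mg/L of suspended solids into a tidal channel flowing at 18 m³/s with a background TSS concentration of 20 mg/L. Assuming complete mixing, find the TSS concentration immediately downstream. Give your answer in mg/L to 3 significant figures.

20.1 mg/L

226 L/s = 0.226 m³/s.
By mass balance at complete mixing, C = (0.226·31 + 18·20) / (0.226 + 18) = 367/18.23 = 20.14 mg/L.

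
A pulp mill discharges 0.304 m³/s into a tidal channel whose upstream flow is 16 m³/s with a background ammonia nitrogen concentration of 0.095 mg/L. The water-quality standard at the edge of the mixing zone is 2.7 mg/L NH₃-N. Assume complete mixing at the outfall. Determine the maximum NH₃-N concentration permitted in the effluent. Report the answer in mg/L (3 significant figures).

Mass balance: 2.7·16.3 = 0.304·Cₑ + 16·0.095.
Cₑ = (44.02 − 1.52) / 0.304 = 139.8 mg/L.

140 mg/L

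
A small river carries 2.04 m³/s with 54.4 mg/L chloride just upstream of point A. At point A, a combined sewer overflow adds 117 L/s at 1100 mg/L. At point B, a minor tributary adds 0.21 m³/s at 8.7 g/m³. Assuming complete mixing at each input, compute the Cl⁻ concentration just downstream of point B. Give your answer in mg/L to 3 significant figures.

117 L/s = 0.117 m³/s.
After input A: C = (2.04·54.4 + 0.117·1100) / 2.157 = 111.1 mg/L.
After input B: C = (2.157·111.1 + 0.21·8.7) / 2.367 = 102 mg/L.

102 mg/L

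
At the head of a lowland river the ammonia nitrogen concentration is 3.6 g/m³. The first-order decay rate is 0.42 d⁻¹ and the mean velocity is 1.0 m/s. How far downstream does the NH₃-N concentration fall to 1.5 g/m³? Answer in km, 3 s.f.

From C = C₀·e^(−kt), t = ln(C₀/C)/k = ln(3.6/1.5)/0.42 = 0.8755/0.42 = 2.084 d.
Distance = v·t = 1.0 m/s × 1.801e+05 s = 1.801e+05 m = 180.1 km.

180 km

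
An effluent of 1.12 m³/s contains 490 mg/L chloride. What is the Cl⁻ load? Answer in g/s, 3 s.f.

549 g/s

Mass flux = Q·C = 1.12 m³/s × 490 g/m³ = 548.8 g/s.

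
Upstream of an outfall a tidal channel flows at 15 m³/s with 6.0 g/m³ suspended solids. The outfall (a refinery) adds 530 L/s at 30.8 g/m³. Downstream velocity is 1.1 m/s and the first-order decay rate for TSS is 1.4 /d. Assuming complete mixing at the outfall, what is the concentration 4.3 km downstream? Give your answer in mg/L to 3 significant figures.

530 L/s = 0.53 m³/s.
After complete mixing, C₀ = (0.53·30.8 + 15·6) / 15.53 = 6.846 mg/L.
Travel time t = 4300 m / 1.1 m/s = 3909 s = 0.04524 d.
C = 6.846·exp(−1.4·0.04524) = 6.846·0.9386 = 6.426 mg/L.

6.43 mg/L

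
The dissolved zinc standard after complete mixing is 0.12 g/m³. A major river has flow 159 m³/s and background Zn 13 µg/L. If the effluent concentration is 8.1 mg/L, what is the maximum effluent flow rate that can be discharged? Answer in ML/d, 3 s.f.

13 µg/L = 0.013 mg/L.
Mass balance at complete mixing: C_std·(Q_w + Q_r) = Q_w·C_e + Q_r·C_b.
Rearranging, Q_w = Q_r·(C_std − C_b)/(C_e − C_std) = 159·(0.12 − 0.013) / (8.1 − 0.12) = 2.132 m³/s.
= 184.2 ML/d.

184 ML/d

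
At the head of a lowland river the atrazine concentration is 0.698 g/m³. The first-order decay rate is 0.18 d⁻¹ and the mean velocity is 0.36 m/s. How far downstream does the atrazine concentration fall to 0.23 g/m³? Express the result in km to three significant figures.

192 km

From C = C₀·e^(−kt), t = ln(C₀/C)/k = ln(0.698/0.23)/0.18 = 1.11/0.18 = 6.167 d.
Distance = v·t = 0.36 m/s × 5.329e+05 s = 1.918e+05 m = 191.8 km.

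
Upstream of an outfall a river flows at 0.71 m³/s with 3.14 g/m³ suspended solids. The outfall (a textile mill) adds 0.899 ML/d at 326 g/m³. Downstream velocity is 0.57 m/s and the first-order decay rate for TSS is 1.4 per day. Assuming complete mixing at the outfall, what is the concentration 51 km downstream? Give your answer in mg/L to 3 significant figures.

1.83 mg/L

0.899 ML/d = 0.01041 m³/s.
After complete mixing, C₀ = (0.01041·326 + 0.71·3.14) / 0.7204 = 7.803 mg/L.
Travel time t = 5.1e+04 m / 0.57 m/s = 8.947e+04 s = 1.036 d.
C = 7.803·exp(−1.4·1.036) = 7.803·0.2346 = 1.831 mg/L.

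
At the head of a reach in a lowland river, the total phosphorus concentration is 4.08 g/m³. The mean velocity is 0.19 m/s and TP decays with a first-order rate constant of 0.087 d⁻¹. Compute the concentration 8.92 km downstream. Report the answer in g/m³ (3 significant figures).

Travel time t = 8.92 km / 0.19 m/s = 8920/0.19 = 4.695e+04 s = 0.5434 d.
First-order decay: C = 4.08·exp(−0.087·0.5434) = 4.08·0.9538 = 3.892 g/m³.

3.89 g/m³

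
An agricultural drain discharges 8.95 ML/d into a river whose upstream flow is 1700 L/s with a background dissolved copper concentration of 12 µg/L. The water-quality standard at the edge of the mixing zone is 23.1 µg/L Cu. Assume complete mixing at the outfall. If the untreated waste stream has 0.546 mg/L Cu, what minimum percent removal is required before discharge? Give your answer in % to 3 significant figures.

8.95 ML/d = 0.1036 m³/s.
1700 L/s = 1.7 m³/s.
12 µg/L = 0.012 mg/L.
23.1 µg/L = 0.0231 mg/L.
Mass balance: 0.0231·1.804 = 0.1036·Cₑ + 1.7·0.012.
Cₑ = (0.04166 − 0.0204) / 0.1036 = 0.2053 mg/L.
Required removal = 1 − 0.2053/0.546 = 62.41 %.

62.4 %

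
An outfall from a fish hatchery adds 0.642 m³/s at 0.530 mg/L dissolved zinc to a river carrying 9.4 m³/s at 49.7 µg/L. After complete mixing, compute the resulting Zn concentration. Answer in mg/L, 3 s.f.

49.7 µg/L = 0.0497 mg/L.
Flow-weighted mixing gives C = (0.642·0.53 + 9.4·0.0497) / (0.642 + 9.4) = 0.8074/10.04 = 0.08041 mg/L.

0.0804 mg/L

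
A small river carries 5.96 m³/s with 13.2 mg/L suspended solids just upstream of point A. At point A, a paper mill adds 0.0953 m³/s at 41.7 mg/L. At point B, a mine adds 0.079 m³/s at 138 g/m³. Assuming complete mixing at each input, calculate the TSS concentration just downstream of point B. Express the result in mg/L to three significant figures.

After input A: C = (5.96·13.2 + 0.0953·41.7) / 6.055 = 13.65 mg/L.
After input B: C = (6.055·13.65 + 0.079·138) / 6.134 = 15.25 mg/L.

15.2 mg/L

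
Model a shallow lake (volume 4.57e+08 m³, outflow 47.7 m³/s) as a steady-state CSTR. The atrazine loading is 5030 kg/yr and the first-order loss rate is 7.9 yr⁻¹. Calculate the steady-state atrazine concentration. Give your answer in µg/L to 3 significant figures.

Outflow Q = 47.7 m³/s × 3.156e+07 s/yr = 1.505e+09 m³/yr.
Steady-state CSTR mass balance: W = Q·C + k·V·C, so C = W/(Q + kV).
Q + kV = 1.505e+09 + 7.9·4.57e+08 = 5.116e+09 m³/yr.
C = 5030/5.116e+09 = 9.833e-07 kg/m³ = 0.0009833 mg/L = 0.9833 µg/L.

0.983 µg/L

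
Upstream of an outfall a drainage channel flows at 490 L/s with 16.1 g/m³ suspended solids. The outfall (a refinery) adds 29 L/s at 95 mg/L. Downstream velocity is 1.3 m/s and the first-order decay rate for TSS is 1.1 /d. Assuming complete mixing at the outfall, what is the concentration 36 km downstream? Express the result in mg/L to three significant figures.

14.4 mg/L

29 L/s = 0.029 m³/s.
490 L/s = 0.49 m³/s.
After complete mixing, C₀ = (0.029·95 + 0.49·16.1) / 0.519 = 20.51 mg/L.
Travel time t = 3.6e+04 m / 1.3 m/s = 2.769e+04 s = 0.3205 d.
C = 20.51·exp(−1.1·0.3205) = 20.51·0.7029 = 14.42 mg/L.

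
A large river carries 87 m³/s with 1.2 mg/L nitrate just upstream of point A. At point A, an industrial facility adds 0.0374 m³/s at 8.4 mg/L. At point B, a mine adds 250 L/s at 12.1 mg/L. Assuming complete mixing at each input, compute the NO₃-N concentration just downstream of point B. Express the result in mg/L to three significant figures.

1.23 mg/L

After input A: C = (87·1.2 + 0.0374·8.4) / 87.04 = 1.203 mg/L.
250 L/s = 0.25 m³/s.
After input B: C = (87.04·1.203 + 0.25·12.1) / 87.29 = 1.234 mg/L.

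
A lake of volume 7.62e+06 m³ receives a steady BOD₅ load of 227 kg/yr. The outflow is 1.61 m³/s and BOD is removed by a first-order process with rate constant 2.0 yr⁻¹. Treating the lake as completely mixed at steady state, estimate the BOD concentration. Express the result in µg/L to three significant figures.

3.44 µg/L

Outflow Q = 1.61 m³/s × 3.156e+07 s/yr = 5.081e+07 m³/yr.
Steady-state CSTR mass balance: W = Q·C + k·V·C, so C = W/(Q + kV).
Q + kV = 5.081e+07 + 2.0·7.62e+06 = 6.605e+07 m³/yr.
C = 227/6.605e+07 = 3.437e-06 kg/m³ = 0.003437 mg/L = 3.437 µg/L.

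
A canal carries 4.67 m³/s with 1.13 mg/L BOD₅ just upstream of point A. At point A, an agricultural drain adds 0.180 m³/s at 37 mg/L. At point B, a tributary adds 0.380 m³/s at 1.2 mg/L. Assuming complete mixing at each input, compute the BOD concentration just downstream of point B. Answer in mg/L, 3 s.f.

2.37 mg/L

After input A: C = (4.67·1.13 + 0.18·37) / 4.85 = 2.461 mg/L.
After input B: C = (4.85·2.461 + 0.38·1.2) / 5.23 = 2.37 mg/L.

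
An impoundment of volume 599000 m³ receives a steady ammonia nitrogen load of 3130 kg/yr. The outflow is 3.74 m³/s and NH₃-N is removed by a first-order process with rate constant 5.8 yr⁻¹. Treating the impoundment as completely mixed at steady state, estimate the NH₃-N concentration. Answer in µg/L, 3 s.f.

Outflow Q = 3.74 m³/s × 3.156e+07 s/yr = 1.18e+08 m³/yr.
Steady-state CSTR mass balance: W = Q·C + k·V·C, so C = W/(Q + kV).
Q + kV = 1.18e+08 + 5.8·599000 = 1.215e+08 m³/yr.
C = 3130/1.215e+08 = 2.576e-05 kg/m³ = 0.02576 mg/L = 25.76 µg/L.

25.8 µg/L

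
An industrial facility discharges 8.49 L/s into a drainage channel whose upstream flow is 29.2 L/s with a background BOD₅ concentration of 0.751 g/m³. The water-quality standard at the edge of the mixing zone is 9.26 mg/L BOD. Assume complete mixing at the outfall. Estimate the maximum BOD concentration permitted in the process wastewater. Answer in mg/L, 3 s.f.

38.5 mg/L

8.49 L/s = 0.00849 m³/s.
29.2 L/s = 0.0292 m³/s.
Mass balance: 9.26·0.03769 = 0.00849·Cₑ + 0.0292·0.751.
Cₑ = (0.349 − 0.02193) / 0.00849 = 38.53 mg/L.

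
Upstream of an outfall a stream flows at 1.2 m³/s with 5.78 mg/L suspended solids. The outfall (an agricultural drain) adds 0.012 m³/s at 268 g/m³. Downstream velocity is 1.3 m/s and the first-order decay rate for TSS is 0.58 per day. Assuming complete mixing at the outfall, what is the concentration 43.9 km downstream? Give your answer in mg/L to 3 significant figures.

6.68 mg/L

After complete mixing, C₀ = (0.012·268 + 1.2·5.78) / 1.212 = 8.376 mg/L.
Travel time t = 4.39e+04 m / 1.3 m/s = 3.377e+04 s = 0.3908 d.
C = 8.376·exp(−0.58·0.3908) = 8.376·0.7972 = 6.677 mg/L.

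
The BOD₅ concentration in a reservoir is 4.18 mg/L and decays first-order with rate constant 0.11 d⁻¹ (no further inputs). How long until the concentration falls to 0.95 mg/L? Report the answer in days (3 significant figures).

13.5 d

t = ln(C₀/C)/k = ln(4.18/0.95)/0.11 = 1.482/0.11 = 13.47 d.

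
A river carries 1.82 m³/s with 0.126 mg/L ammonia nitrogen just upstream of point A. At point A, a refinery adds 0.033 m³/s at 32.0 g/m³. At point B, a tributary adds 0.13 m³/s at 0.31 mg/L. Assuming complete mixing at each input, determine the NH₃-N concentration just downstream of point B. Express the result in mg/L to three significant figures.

0.668 mg/L

After input A: C = (1.82·0.126 + 0.033·32) / 1.853 = 0.6936 mg/L.
After input B: C = (1.853·0.6936 + 0.13·0.31) / 1.983 = 0.6685 mg/L.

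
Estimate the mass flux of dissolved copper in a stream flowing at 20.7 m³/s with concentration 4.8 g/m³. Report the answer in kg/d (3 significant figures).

Mass flux = Q·C = 20.7 m³/s × 4.8 g/m³ = 99.36 g/s.
= 99.36 g/s × 86.4 = 8585 kg/d.

8580 kg/d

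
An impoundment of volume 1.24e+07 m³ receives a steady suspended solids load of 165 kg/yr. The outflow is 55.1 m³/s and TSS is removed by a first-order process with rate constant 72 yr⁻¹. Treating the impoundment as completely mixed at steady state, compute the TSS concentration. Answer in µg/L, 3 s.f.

0.0627 µg/L

Outflow Q = 55.1 m³/s × 3.156e+07 s/yr = 1.739e+09 m³/yr.
Steady-state CSTR mass balance: W = Q·C + k·V·C, so C = W/(Q + kV).
Q + kV = 1.739e+09 + 72·1.24e+07 = 2.632e+09 m³/yr.
C = 165/2.632e+09 = 6.27e-08 kg/m³ = 6.27e-05 mg/L = 0.0627 µg/L.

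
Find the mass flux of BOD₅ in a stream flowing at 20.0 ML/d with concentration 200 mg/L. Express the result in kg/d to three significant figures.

4000 kg/d

20.0 ML/d = 0.2315 m³/s.
Mass flux = Q·C = 0.2315 m³/s × 200 g/m³ = 46.3 g/s.
= 46.3 g/s × 86.4 = 4000 kg/d.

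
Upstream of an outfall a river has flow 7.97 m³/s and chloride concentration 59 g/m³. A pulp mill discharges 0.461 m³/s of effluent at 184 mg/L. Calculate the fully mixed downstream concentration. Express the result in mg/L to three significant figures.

Flow-weighted mixing gives C = (0.461·184 + 7.97·59) / (0.461 + 7.97) = 555.1/8.431 = 65.83 mg/L.

65.8 mg/L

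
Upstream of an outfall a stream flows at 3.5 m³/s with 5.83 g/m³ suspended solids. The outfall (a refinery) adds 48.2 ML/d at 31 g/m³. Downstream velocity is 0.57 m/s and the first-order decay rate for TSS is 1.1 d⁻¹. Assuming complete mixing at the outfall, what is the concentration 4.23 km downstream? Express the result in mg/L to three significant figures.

48.2 ML/d = 0.5579 m³/s.
After complete mixing, C₀ = (0.5579·31 + 3.5·5.83) / 4.058 = 9.29 mg/L.
Travel time t = 4230 m / 0.57 m/s = 7421 s = 0.08589 d.
C = 9.29·exp(−1.1·0.08589) = 9.29·0.9098 = 8.453 mg/L.

8.45 mg/L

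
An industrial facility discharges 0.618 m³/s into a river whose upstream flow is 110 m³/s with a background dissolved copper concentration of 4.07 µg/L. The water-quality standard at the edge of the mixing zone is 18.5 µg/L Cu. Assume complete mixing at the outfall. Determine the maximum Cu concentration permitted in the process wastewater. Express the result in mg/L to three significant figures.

2.59 mg/L

4.07 µg/L = 0.00407 mg/L.
18.5 µg/L = 0.0185 mg/L.
Mass balance: 0.0185·110.6 = 0.618·Cₑ + 110·0.00407.
Cₑ = (2.046 − 0.4477) / 0.618 = 2.587 mg/L.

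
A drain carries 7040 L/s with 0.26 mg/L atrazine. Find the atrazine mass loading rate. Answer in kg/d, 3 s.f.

158 kg/d

7040 L/s = 7.04 m³/s.
Mass flux = Q·C = 7.04 m³/s × 0.26 g/m³ = 1.83 g/s.
= 1.83 g/s × 86.4 = 158.1 kg/d.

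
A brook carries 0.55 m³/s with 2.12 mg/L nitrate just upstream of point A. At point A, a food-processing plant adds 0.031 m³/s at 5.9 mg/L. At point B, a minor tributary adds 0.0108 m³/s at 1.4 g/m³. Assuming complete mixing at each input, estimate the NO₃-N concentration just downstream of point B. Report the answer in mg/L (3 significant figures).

After input A: C = (0.55·2.12 + 0.031·5.9) / 0.581 = 2.322 mg/L.
After input B: C = (0.581·2.322 + 0.0108·1.4) / 0.5918 = 2.305 mg/L.

2.30 mg/L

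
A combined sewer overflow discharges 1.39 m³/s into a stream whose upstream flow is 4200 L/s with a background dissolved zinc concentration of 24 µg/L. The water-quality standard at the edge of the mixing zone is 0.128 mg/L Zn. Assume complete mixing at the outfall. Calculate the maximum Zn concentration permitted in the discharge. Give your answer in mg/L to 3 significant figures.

4200 L/s = 4.2 m³/s.
24 µg/L = 0.024 mg/L.
Mass balance: 0.128·5.59 = 1.39·Cₑ + 4.2·0.024.
Cₑ = (0.7155 − 0.1008) / 1.39 = 0.4422 mg/L.

0.442 mg/L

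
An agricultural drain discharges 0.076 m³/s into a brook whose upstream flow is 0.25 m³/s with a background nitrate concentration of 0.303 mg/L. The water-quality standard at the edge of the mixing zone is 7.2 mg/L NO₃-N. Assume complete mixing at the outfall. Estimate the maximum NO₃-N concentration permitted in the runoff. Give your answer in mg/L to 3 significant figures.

29.9 mg/L

Mass balance: 7.2·0.326 = 0.076·Cₑ + 0.25·0.303.
Cₑ = (2.347 − 0.07575) / 0.076 = 29.89 mg/L.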